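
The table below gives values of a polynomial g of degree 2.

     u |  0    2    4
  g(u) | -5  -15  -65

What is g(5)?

Using the Lagrange interpolation formula with nodes 0, 2, 4:
  L_0(u) = (u - 2)(u - 4) / 8
  L_1(u) = u(u - 4) / -4
  L_2(u) = u(u - 2) / 8
Then g(u) = -5·L_0(u) - 15·L_1(u) - 65·L_2(u).
Expanding and collecting terms gives g(u) = -5u^2 + 5u - 5.
Evaluating at u = 5: g(5) = -105.

-105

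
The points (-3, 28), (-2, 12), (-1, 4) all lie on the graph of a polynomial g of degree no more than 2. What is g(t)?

g(t) = 4t^2 + 4t + 4

Using the Lagrange interpolation formula with nodes -3, -2, -1:
  L_0(t) = (t + 2)(t + 1) / 2
  L_1(t) = (t + 3)(t + 1) / -1
  L_2(t) = (t + 3)(t + 2) / 2
Then g(t) = 28·L_0(t) + 12·L_1(t) + 4·L_2(t).
Expanding and collecting terms gives g(t) = 4t^2 + 4t + 4.
Check: g(-2) = 12. ✓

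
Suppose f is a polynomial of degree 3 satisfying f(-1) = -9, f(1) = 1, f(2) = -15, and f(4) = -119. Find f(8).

Using the Lagrange interpolation formula with nodes -1, 1, 2, 4:
  L_0(t) = (t - 1)(t - 2)(t - 4) / -30
  L_1(t) = (t + 1)(t - 2)(t - 4) / 6
  L_2(t) = (t + 1)(t - 1)(t - 4) / -6
  L_3(t) = (t + 1)(t - 1)(t - 2) / 30
Then f(t) = -9·L_0(t) + 1·L_1(t) - 15·L_2(t) - 119·L_3(t).
Expanding and collecting terms gives f(t) = -t^3 - 5t^2 + 6t + 1.
Evaluating at t = 8: f(8) = -783.

-783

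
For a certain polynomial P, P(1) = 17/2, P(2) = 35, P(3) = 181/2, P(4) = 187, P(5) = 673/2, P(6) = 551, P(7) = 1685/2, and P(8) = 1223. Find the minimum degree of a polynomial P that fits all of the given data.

Forward differences of the values at t = 1, 2, 3, 4, 5, 6, 7, 8:
  P  : 17/2  35  181/2  187  673/2  551  1685/2  1223
  Δ  : 53/2  111/2  193/2  299/2  429/2  583/2  761/2
  Δ^2: 29  41  53  65  77  89
  Δ^3: 12  12  12  12  12
  Δ^4: 0  0  0  0
  Δ^5: 0  0  0
  Δ^6: 0  0
  Δ^7: 0
The third differences are constant (12) and nonzero, while all higher differences vanish, so the minimal degree is 3.

3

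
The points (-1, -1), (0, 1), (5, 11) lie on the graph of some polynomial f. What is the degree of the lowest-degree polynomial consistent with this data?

1

Divided differences on the nodes -1, 0, 5:
  order 0: -1  1  11
  order 1: 2  2
  order 2: 0
The order-1 divided differences are all 2 (nonzero) and every higher order vanishes, so the data lies on a polynomial of degree exactly 1.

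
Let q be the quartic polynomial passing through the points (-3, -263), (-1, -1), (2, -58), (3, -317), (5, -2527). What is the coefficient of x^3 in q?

-1

Write q(x) = ax^4 + bx^3 + cx^2 + dx + e. Substituting each data point gives a linear system:
  81a - 27b + 9c - 3d + e = -263
  a - b + c - d + e = -1
  16a + 8b + 4c + 2d + e = -58
  81a + 27b + 9c + 3d + e = -317
  625a + 125b + 25c + 5d + e = -2527
Solving the system yields a = -4, b = -1, c = 4, d = 0, e = -2.
So q(x) = -4x⁴ - x³ + 4x² - 2.
The coefficient of x^3 is -1.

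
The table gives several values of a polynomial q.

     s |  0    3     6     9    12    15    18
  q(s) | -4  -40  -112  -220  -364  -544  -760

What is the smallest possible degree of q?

Forward differences of the values at s = 0, 3, 6, 9, 12, 15, 18:
  q  : -4  -40  -112  -220  -364  -544  -760
  Δ  : -36  -72  -108  -144  -180  -216
  Δ^2: -36  -36  -36  -36  -36
  Δ^3: 0  0  0  0
  Δ^4: 0  0  0
  Δ^5: 0  0
  Δ^6: 0
The second differences are constant (-36) and nonzero, while all higher differences vanish, so the minimal degree is 2.

2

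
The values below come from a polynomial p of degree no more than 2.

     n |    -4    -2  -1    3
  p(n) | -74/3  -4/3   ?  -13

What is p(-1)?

The 3 known points determine the degree-2 polynomial uniquely.
Write p(n) = an^2 + bn + c. Substituting each data point gives a linear system:
  16a - 4b + c = -74/3
  4a - 2b + c = -4/3
  9a + 3b + c = -13
Solving the system yields a = -2, b = -1/3, c = 6.
So p(n) = -2n^2 - (1/3)n + 6.
Then p(-1) = 13/3.

13/3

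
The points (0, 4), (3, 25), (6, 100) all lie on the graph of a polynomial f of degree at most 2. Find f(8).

180

Forward differences of the values at s = 0, 3, 6:
  f  : 4  25  100
  Δ  : 21  75
  Δ^2: 54
The second differences are constant, confirming degree 2.
Interpolating (Newton forward form) and evaluating at s = 8 gives f(8) = 180.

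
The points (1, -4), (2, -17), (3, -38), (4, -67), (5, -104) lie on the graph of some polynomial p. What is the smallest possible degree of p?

2

Forward differences of the values at u = 1, 2, 3, 4, 5:
  p  : -4  -17  -38  -67  -104
  Δ  : -13  -21  -29  -37
  Δ^2: -8  -8  -8
  Δ^3: 0  0
  Δ^4: 0
The second differences are constant (-8) and nonzero, while all higher differences vanish, so the minimal degree is 2.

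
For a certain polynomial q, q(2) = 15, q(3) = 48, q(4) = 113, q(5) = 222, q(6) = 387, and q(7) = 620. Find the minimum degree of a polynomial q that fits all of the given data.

Forward differences of the values at t = 2, 3, 4, 5, 6, 7:
  q  : 15  48  113  222  387  620
  Δ  : 33  65  109  165  233
  Δ^2: 32  44  56  68
  Δ^3: 12  12  12
  Δ^4: 0  0
  Δ^5: 0
The third differences are constant (12) and nonzero, while all higher differences vanish, so the minimal degree is 3.

3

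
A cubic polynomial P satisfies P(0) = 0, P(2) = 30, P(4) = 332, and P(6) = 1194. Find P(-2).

-46

Using the Lagrange interpolation formula with nodes 0, 2, 4, 6:
  L_0(s) = (s - 2)(s - 4)(s - 6) / -48
  L_1(s) = s(s - 4)(s - 6) / 16
  L_2(s) = s(s - 2)(s - 6) / -16
  L_3(s) = s(s - 2)(s - 4) / 48
Then P(s) = 0·L_0(s) + 30·L_1(s) + 332·L_2(s) + 1194·L_3(s).
Expanding and collecting terms gives P(s) = 6s³ - 2s² - 5s.
Evaluating at s = -2: P(-2) = -46.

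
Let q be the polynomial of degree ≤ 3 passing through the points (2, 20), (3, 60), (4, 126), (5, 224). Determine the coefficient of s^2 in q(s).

Write q(s) = as^3 + bs^2 + cs + d. Substituting each data point gives a linear system:
  8a + 4b + 2c + d = 20
  27a + 9b + 3c + d = 60
  64a + 16b + 4c + d = 126
  125a + 25b + 5c + d = 224
Solving the system yields a = 1, b = 4, c = 1, d = -6.
So q(s) = s^3 + 4s^2 + s - 6.
The coefficient of s^2 is 4.

4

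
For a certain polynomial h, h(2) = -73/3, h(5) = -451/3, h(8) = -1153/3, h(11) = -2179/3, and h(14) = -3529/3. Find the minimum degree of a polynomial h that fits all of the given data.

Forward differences of the values at t = 2, 5, 8, 11, 14:
  h  : -73/3  -451/3  -1153/3  -2179/3  -3529/3
  Δ  : -126  -234  -342  -450
  Δ^2: -108  -108  -108
  Δ^3: 0  0
  Δ^4: 0
The second differences are constant (-108) and nonzero, while all higher differences vanish, so the minimal degree is 2.

2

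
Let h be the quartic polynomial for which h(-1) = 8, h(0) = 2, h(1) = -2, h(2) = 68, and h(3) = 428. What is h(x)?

h(x) = 6x^4 - 5x^2 - 5x + 2

Write h(x) = ax^4 + bx^3 + cx^2 + dx + e. Substituting each data point gives a linear system:
  a - b + c - d + e = 8
  e = 2
  a + b + c + d + e = -2
  16a + 8b + 4c + 2d + e = 68
  81a + 27b + 9c + 3d + e = 428
Solving the system yields a = 6, b = 0, c = -5, d = -5, e = 2.
So h(x) = 6x⁴ - 5x² - 5x + 2.
Check: h(3) = 428. ✓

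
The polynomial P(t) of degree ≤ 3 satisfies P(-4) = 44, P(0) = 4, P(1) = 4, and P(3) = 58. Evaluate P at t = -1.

Using the Lagrange interpolation formula with nodes -4, 0, 1, 3:
  L_0(t) = t(t - 1)(t - 3) / -140
  L_1(t) = (t + 4)(t - 1)(t - 3) / 12
  L_2(t) = (t + 4)t(t - 3) / -10
  L_3(t) = (t + 4)t(t - 1) / 42
Then P(t) = 44·L_0(t) + 4·L_1(t) + 4·L_2(t) + 58·L_3(t).
Expanding and collecting terms gives P(t) = t³ + 5t² - 6t + 4.
Evaluating at t = -1: P(-1) = 14.

14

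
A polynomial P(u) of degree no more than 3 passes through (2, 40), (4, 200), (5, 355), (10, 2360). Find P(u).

P(u) = 2u^3 + 3u^2 + 6u

Write P(u) = au^3 + bu^2 + cu + d. Substituting each data point gives a linear system:
  8a + 4b + 2c + d = 40
  64a + 16b + 4c + d = 200
  125a + 25b + 5c + d = 355
  1000a + 100b + 10c + d = 2360
Solving the system yields a = 2, b = 3, c = 6, d = 0.
So P(u) = 2u^3 + 3u^2 + 6u.
Check: P(2) = 40. ✓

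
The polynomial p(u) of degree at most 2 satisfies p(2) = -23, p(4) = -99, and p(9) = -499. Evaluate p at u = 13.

Write p(u) = au^2 + bu + c. Substituting each data point gives a linear system:
  4a + 2b + c = -23
  16a + 4b + c = -99
  81a + 9b + c = -499
Solving the system yields a = -6, b = -2, c = 5.
So p(u) = -6u^2 - 2u + 5.
Then p(13) = -1035.

-1035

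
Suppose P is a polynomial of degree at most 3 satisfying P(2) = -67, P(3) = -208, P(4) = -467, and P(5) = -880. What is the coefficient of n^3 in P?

-6

Write P(n) = an^3 + bn^2 + cn + d. Substituting each data point gives a linear system:
  8a + 4b + 2c + d = -67
  27a + 9b + 3c + d = -208
  64a + 16b + 4c + d = -467
  125a + 25b + 5c + d = -880
Solving the system yields a = -6, b = -5, c = -2, d = 5.
So P(n) = -6n³ - 5n² - 2n + 5.
The leading coefficient is -6.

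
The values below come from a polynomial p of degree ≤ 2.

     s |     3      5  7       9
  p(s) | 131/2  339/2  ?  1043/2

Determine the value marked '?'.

643/2

On equispaced nodes a degree-2 polynomial has vanishing third forward difference, so
  - p(3) + 3·p(5) - 3·p(7) + p(9) = 0.
Substituting the known values and solving for p(7):
  -3·p(7) = -1929/2
  p(7) = 643/2.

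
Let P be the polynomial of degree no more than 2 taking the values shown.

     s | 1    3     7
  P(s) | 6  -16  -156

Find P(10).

Write P(s) = as^2 + bs + c. Substituting each data point gives a linear system:
  a + b + c = 6
  9a + 3b + c = -16
  49a + 7b + c = -156
Solving the system yields a = -4, b = 5, c = 5.
So P(s) = -4s^2 + 5s + 5.
Then P(10) = -345.

-345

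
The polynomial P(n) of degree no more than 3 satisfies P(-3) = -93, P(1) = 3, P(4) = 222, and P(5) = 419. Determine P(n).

P(n) = 3n^3 + n^2 + 5n - 6

Write P(n) = an^3 + bn^2 + cn + d. Substituting each data point gives a linear system:
  -27a + 9b - 3c + d = -93
  a + b + c + d = 3
  64a + 16b + 4c + d = 222
  125a + 25b + 5c + d = 419
Solving the system yields a = 3, b = 1, c = 5, d = -6.
So P(n) = 3n^3 + n^2 + 5n - 6.
Check: P(-3) = -93. ✓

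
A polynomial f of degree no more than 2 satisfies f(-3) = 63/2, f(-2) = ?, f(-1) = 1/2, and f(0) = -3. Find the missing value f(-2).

12

The 3 known points determine the degree-2 polynomial uniquely.
Write f(s) = as^2 + bs + c. Substituting each data point gives a linear system:
  9a - 3b + c = 63/2
  a - b + c = 1/2
  c = -3
Solving the system yields a = 4, b = 1/2, c = -3.
So f(s) = 4s^2 + (1/2)s - 3.
Then f(-2) = 12.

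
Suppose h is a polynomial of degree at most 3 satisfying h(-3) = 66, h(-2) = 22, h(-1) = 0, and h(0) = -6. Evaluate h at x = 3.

Using the Lagrange interpolation formula with nodes -3, -2, -1, 0:
  L_0(x) = (x + 2)(x + 1)x / -6
  L_1(x) = (x + 3)(x + 1)x / 2
  L_2(x) = (x + 3)(x + 2)x / -2
  L_3(x) = (x + 3)(x + 2)(x + 1) / 6
Then h(x) = 66·L_0(x) + 22·L_1(x) + 0·L_2(x) - 6·L_3(x).
Expanding and collecting terms gives h(x) = -x³ + 5x² - 6.
Evaluating at x = 3: h(3) = 12.

12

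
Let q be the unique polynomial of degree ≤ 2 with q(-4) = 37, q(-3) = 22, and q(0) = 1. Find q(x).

q(x) = 2x^2 - x + 1

Write q(x) = ax^2 + bx + c. Substituting each data point gives a linear system:
  16a - 4b + c = 37
  9a - 3b + c = 22
  c = 1
Solving the system yields a = 2, b = -1, c = 1.
So q(x) = 2x² - x + 1.
Check: q(-4) = 37. ✓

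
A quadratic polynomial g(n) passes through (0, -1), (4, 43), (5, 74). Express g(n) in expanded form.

g(n) = 4n^2 - 5n - 1

Using the Lagrange interpolation formula with nodes 0, 4, 5:
  L_0(n) = (n - 4)(n - 5) / 20
  L_1(n) = n(n - 5) / -4
  L_2(n) = n(n - 4) / 5
Then g(n) = -1·L_0(n) + 43·L_1(n) + 74·L_2(n).
Expanding and collecting terms gives g(n) = 4n² - 5n - 1.
Check: g(5) = 74. ✓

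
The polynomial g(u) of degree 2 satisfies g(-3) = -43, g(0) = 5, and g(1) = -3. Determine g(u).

Write g(u) = au^2 + bu + c. Substituting each data point gives a linear system:
  9a - 3b + c = -43
  c = 5
  a + b + c = -3
Solving the system yields a = -6, b = -2, c = 5.
So g(u) = -6u^2 - 2u + 5.
Check: g(1) = -3. ✓

g(u) = -6u^2 - 2u + 5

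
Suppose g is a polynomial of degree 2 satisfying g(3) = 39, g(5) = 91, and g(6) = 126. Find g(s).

g(s) = 3s^2 + 2s + 6

Write g(s) = as^2 + bs + c. Substituting each data point gives a linear system:
  9a + 3b + c = 39
  25a + 5b + c = 91
  36a + 6b + c = 126
Solving the system yields a = 3, b = 2, c = 6.
So g(s) = 3s^2 + 2s + 6.
Check: g(3) = 39. ✓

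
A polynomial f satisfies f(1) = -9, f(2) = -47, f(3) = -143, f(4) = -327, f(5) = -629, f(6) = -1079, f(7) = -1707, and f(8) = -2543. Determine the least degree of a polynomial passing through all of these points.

3

Forward differences of the values at x = 1, 2, 3, 4, 5, 6, 7, 8:
  f  : -9  -47  -143  -327  -629  -1079  -1707  -2543
  Δ  : -38  -96  -184  -302  -450  -628  -836
  Δ^2: -58  -88  -118  -148  -178  -208
  Δ^3: -30  -30  -30  -30  -30
  Δ^4: 0  0  0  0
  Δ^5: 0  0  0
  Δ^6: 0  0
  Δ^7: 0
The third differences are constant (-30) and nonzero, while all higher differences vanish, so the minimal degree is 3.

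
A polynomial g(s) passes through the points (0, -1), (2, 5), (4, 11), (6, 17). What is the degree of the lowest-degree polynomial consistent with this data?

1

Forward differences of the values at s = 0, 2, 4, 6:
  g  : -1  5  11  17
  Δ  : 6  6  6
  Δ^2: 0  0
  Δ^3: 0
The first differences are constant (6) and nonzero, while all higher differences vanish, so the minimal degree is 1.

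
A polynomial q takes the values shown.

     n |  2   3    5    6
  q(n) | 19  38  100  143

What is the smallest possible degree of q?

Divided differences on the nodes 2, 3, 5, 6:
  order 0: 19  38  100  143
  order 1: 19  31  43
  order 2: 4  4
  order 3: 0
The order-2 divided differences are all 4 (nonzero) and every higher order vanishes, so the data lies on a polynomial of degree exactly 2.

2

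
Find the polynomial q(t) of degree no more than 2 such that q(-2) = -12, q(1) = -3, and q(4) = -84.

q(t) = -5t^2 - 2t + 4

Using the Lagrange interpolation formula with nodes -2, 1, 4:
  L_0(t) = (t - 1)(t - 4) / 18
  L_1(t) = (t + 2)(t - 4) / -9
  L_2(t) = (t + 2)(t - 1) / 18
Then q(t) = -12·L_0(t) - 3·L_1(t) - 84·L_2(t).
Expanding and collecting terms gives q(t) = -5t^2 - 2t + 4.
Check: q(-2) = -12. ✓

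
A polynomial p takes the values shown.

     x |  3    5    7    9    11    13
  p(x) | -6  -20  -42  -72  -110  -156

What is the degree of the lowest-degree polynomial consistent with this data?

2

Forward differences of the values at x = 3, 5, 7, 9, 11, 13:
  p  : -6  -20  -42  -72  -110  -156
  Δ  : -14  -22  -30  -38  -46
  Δ^2: -8  -8  -8  -8
  Δ^3: 0  0  0
  Δ^4: 0  0
  Δ^5: 0
The second differences are constant (-8) and nonzero, while all higher differences vanish, so the minimal degree is 2.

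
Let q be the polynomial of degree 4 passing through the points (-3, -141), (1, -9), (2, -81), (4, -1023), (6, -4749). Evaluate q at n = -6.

-3033

Write q(n) = an^4 + bn^3 + cn^2 + dn + e. Substituting each data point gives a linear system:
  81a - 27b + 9c - 3d + e = -141
  a + b + c + d + e = -9
  16a + 8b + 4c + 2d + e = -81
  256a + 64b + 16c + 4d + e = -1023
  1296a + 216b + 36c + 6d + e = -4749
Solving the system yields a = -3, b = -4, c = 0, d = 1, e = -3.
So q(n) = -3n⁴ - 4n³ + n - 3.
Then q(-6) = -3033.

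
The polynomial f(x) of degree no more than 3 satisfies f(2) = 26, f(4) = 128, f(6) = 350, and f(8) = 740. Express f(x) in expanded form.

f(x) = x^3 + 3x^2 + 5x - 4

Write f(x) = ax^3 + bx^2 + cx + d. Substituting each data point gives a linear system:
  8a + 4b + 2c + d = 26
  64a + 16b + 4c + d = 128
  216a + 36b + 6c + d = 350
  512a + 64b + 8c + d = 740
Solving the system yields a = 1, b = 3, c = 5, d = -4.
So f(x) = x³ + 3x² + 5x - 4.
Check: f(6) = 350. ✓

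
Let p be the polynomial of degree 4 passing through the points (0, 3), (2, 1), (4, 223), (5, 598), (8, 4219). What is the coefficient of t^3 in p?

Write p(t) = at^4 + bt^3 + ct^2 + dt + e. Substituting each data point gives a linear system:
  e = 3
  16a + 8b + 4c + 2d + e = 1
  256a + 64b + 16c + 4d + e = 223
  625a + 125b + 25c + 5d + e = 598
  4096a + 512b + 64c + 8d + e = 4219
Solving the system yields a = 1, b = 1, c = -6, d = -1, e = 3.
So p(t) = t⁴ + t³ - 6t² - t + 3.
The coefficient of t^3 is 1.

1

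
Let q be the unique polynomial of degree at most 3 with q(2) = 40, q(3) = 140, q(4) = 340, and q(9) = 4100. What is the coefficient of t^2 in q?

Write q(t) = at^3 + bt^2 + ct + d. Substituting each data point gives a linear system:
  8a + 4b + 2c + d = 40
  27a + 9b + 3c + d = 140
  64a + 16b + 4c + d = 340
  729a + 81b + 9c + d = 4100
Solving the system yields a = 6, b = -4, c = 6, d = -4.
So q(t) = 6t^3 - 4t^2 + 6t - 4.
The coefficient of t^2 is -4.

-4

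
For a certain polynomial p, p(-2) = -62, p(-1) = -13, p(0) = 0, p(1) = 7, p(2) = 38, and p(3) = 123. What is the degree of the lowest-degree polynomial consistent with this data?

Forward differences of the values at x = -2, -1, 0, 1, 2, 3:
  p  : -62  -13  0  7  38  123
  Δ  : 49  13  7  31  85
  Δ^2: -36  -6  24  54
  Δ^3: 30  30  30
  Δ^4: 0  0
  Δ^5: 0
The third differences are constant (30) and nonzero, while all higher differences vanish, so the minimal degree is 3.

3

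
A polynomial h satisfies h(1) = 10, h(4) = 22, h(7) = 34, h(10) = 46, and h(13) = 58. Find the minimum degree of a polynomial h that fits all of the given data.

1

Forward differences of the values at n = 1, 4, 7, 10, 13:
  h  : 10  22  34  46  58
  Δ  : 12  12  12  12
  Δ^2: 0  0  0
  Δ^3: 0  0
  Δ^4: 0
The first differences are constant (12) and nonzero, while all higher differences vanish, so the minimal degree is 1.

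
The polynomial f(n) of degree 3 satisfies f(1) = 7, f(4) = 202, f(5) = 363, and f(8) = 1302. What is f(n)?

f(n) = 2n^3 + 4n^2 + 3n - 2

Write f(n) = an^3 + bn^2 + cn + d. Substituting each data point gives a linear system:
  a + b + c + d = 7
  64a + 16b + 4c + d = 202
  125a + 25b + 5c + d = 363
  512a + 64b + 8c + d = 1302
Solving the system yields a = 2, b = 4, c = 3, d = -2.
So f(n) = 2n³ + 4n² + 3n - 2.
Check: f(8) = 1302. ✓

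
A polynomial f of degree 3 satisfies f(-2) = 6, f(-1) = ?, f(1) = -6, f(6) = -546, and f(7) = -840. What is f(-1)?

The 4 known points determine the degree-3 polynomial uniquely.
Write f(t) = at^3 + bt^2 + ct + d. Substituting each data point gives a linear system:
  -8a + 4b - 2c + d = 6
  a + b + c + d = -6
  216a + 36b + 6c + d = -546
  343a + 49b + 7c + d = -840
Solving the system yields a = -2, b = -3, c = -1, d = 0.
So f(t) = -2t^3 - 3t^2 - t.
Then f(-1) = 0.

0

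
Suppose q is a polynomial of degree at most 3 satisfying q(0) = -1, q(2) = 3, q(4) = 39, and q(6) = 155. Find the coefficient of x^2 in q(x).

Write q(x) = ax^3 + bx^2 + cx + d. Substituting each data point gives a linear system:
  d = -1
  8a + 4b + 2c + d = 3
  64a + 16b + 4c + d = 39
  216a + 36b + 6c + d = 155
Solving the system yields a = 1, b = -2, c = 2, d = -1.
So q(x) = x^3 - 2x^2 + 2x - 1.
The coefficient of x^2 is -2.

-2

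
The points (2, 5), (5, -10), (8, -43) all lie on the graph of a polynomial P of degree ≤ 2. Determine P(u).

Using the Lagrange interpolation formula with nodes 2, 5, 8:
  L_0(u) = (u - 5)(u - 8) / 18
  L_1(u) = (u - 2)(u - 8) / -9
  L_2(u) = (u - 2)(u - 5) / 18
Then P(u) = 5·L_0(u) - 10·L_1(u) - 43·L_2(u).
Expanding and collecting terms gives P(u) = -u² + 2u + 5.
Check: P(8) = -43. ✓

P(u) = -u^2 + 2u + 5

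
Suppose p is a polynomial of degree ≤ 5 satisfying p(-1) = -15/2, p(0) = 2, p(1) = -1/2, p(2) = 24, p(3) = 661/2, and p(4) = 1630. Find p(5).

Forward differences of the values at u = -1, 0, 1, 2, 3, 4:
  p  : -15/2  2  -1/2  24  661/2  1630
  Δ  : 19/2  -5/2  49/2  613/2  2599/2
  Δ^2: -12  27  282  993
  Δ^3: 39  255  711
  Δ^4: 216  456
  Δ^5: 240
The fifth differences are constant, confirming degree 5.
Interpolating (Newton forward form) and evaluating at u = 5 gives p(5) = 10659/2.

10659/2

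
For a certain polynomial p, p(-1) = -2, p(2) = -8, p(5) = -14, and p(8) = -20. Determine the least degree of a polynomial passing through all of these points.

1

Forward differences of the values at s = -1, 2, 5, 8:
  p  : -2  -8  -14  -20
  Δ  : -6  -6  -6
  Δ^2: 0  0
  Δ^3: 0
The first differences are constant (-6) and nonzero, while all higher differences vanish, so the minimal degree is 1.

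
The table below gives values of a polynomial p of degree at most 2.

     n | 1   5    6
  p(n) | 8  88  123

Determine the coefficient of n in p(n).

Write p(n) = an^2 + bn + c. Substituting each data point gives a linear system:
  a + b + c = 8
  25a + 5b + c = 88
  36a + 6b + c = 123
Solving the system yields a = 3, b = 2, c = 3.
So p(n) = 3n^2 + 2n + 3.
The coefficient of n is 2.

2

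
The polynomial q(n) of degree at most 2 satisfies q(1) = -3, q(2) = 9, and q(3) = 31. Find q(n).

q(n) = 5n^2 - 3n - 5

Write q(n) = an^2 + bn + c. Substituting each data point gives a linear system:
  a + b + c = -3
  4a + 2b + c = 9
  9a + 3b + c = 31
Solving the system yields a = 5, b = -3, c = -5.
So q(n) = 5n² - 3n - 5.
Check: q(2) = 9. ✓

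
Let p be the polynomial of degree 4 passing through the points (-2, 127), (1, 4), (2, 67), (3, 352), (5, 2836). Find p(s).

p(s) = 5s^4 - 3s^3 + 4s^2 - 3s + 1

Write p(s) = as^4 + bs^3 + cs^2 + ds + e. Substituting each data point gives a linear system:
  16a - 8b + 4c - 2d + e = 127
  a + b + c + d + e = 4
  16a + 8b + 4c + 2d + e = 67
  81a + 27b + 9c + 3d + e = 352
  625a + 125b + 25c + 5d + e = 2836
Solving the system yields a = 5, b = -3, c = 4, d = -3, e = 1.
So p(s) = 5s⁴ - 3s³ + 4s² - 3s + 1.
Check: p(-2) = 127. ✓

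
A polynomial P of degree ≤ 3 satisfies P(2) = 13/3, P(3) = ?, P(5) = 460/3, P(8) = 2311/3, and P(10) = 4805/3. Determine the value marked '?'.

22

The 4 known points determine the degree-3 polynomial uniquely.
Write P(s) = as^3 + bs^2 + cs + d. Substituting each data point gives a linear system:
  8a + 4b + 2c + d = 13/3
  125a + 25b + 5c + d = 460/3
  512a + 64b + 8c + d = 2311/3
  1000a + 100b + 10c + d = 4805/3
Solving the system yields a = 2, b = -4, c = -1/3, d = 5.
So P(s) = 2s^3 - 4s^2 - (1/3)s + 5.
Then P(3) = 22.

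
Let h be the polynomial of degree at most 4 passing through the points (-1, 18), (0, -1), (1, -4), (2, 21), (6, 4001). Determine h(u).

h(u) = 4u^4 - 6u^3 + 4u^2 - 5u - 1

Using the Lagrange interpolation formula with nodes -1, 0, 1, 2, 6:
  L_0(u) = u(u - 1)(u - 2)(u - 6) / 42
  L_1(u) = (u + 1)(u - 1)(u - 2)(u - 6) / -12
  L_2(u) = (u + 1)u(u - 2)(u - 6) / 10
  L_3(u) = (u + 1)u(u - 1)(u - 6) / -24
  L_4(u) = (u + 1)u(u - 1)(u - 2) / 840
Then h(u) = 18·L_0(u) - 1·L_1(u) - 4·L_2(u) + 21·L_3(u) + 4001·L_4(u).
Expanding and collecting terms gives h(u) = 4u^4 - 6u^3 + 4u^2 - 5u - 1.
Check: h(1) = -4. ✓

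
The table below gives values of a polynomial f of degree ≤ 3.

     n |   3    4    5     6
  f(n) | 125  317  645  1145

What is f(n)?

f(n) = 6n^3 - 4n^2 - 2n + 5

Using the Lagrange interpolation formula with nodes 3, 4, 5, 6:
  L_0(n) = (n - 4)(n - 5)(n - 6) / -6
  L_1(n) = (n - 3)(n - 5)(n - 6) / 2
  L_2(n) = (n - 3)(n - 4)(n - 6) / -2
  L_3(n) = (n - 3)(n - 4)(n - 5) / 6
Then f(n) = 125·L_0(n) + 317·L_1(n) + 645·L_2(n) + 1145·L_3(n).
Expanding and collecting terms gives f(n) = 6n^3 - 4n^2 - 2n + 5.
Check: f(6) = 1145. ✓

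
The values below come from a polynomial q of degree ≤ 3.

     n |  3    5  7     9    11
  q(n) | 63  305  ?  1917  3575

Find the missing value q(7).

On equispaced nodes a degree-3 polynomial has vanishing fourth forward difference, so
  q(3) - 4·q(5) + 6·q(7) - 4·q(9) + q(11) = 0.
Substituting the known values and solving for q(7):
  6·q(7) = 5250
  q(7) = 875.

875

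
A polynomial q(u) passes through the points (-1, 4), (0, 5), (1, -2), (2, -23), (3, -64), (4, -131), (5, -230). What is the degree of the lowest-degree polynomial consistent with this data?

Forward differences of the values at u = -1, 0, 1, 2, 3, 4, 5:
  q  : 4  5  -2  -23  -64  -131  -230
  Δ  : 1  -7  -21  -41  -67  -99
  Δ^2: -8  -14  -20  -26  -32
  Δ^3: -6  -6  -6  -6
  Δ^4: 0  0  0
  Δ^5: 0  0
  Δ^6: 0
The third differences are constant (-6) and nonzero, while all higher differences vanish, so the minimal degree is 3.

3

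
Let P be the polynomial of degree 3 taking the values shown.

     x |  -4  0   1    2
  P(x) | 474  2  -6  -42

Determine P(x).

P(x) = -6x^3 + 4x^2 - 6x + 2

Write P(x) = ax^3 + bx^2 + cx + d. Substituting each data point gives a linear system:
  -64a + 16b - 4c + d = 474
  d = 2
  a + b + c + d = -6
  8a + 4b + 2c + d = -42
Solving the system yields a = -6, b = 4, c = -6, d = 2.
So P(x) = -6x^3 + 4x^2 - 6x + 2.
Check: P(2) = -42. ✓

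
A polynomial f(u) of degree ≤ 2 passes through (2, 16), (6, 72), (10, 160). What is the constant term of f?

0

Write f(u) = au^2 + bu + c. Substituting each data point gives a linear system:
  4a + 2b + c = 16
  36a + 6b + c = 72
  100a + 10b + c = 160
Solving the system yields a = 1, b = 6, c = 0.
So f(u) = u^2 + 6u.
The constant term is 0.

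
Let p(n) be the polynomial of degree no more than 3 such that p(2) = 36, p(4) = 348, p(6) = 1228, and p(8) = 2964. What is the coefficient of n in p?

Write p(n) = an^3 + bn^2 + cn + d. Substituting each data point gives a linear system:
  8a + 4b + 2c + d = 36
  64a + 16b + 4c + d = 348
  216a + 36b + 6c + d = 1228
  512a + 64b + 8c + d = 2964
Solving the system yields a = 6, b = -1, c = -6, d = 4.
So p(n) = 6n^3 - n^2 - 6n + 4.
The coefficient of n is -6.

-6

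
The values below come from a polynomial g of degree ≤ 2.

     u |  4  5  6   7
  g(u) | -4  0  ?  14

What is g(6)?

The 3 known points determine the degree-2 polynomial uniquely.
Write g(u) = au^2 + bu + c. Substituting each data point gives a linear system:
  16a + 4b + c = -4
  25a + 5b + c = 0
  49a + 7b + c = 14
Solving the system yields a = 1, b = -5, c = 0.
So g(u) = u² - 5u.
Then g(6) = 6.

6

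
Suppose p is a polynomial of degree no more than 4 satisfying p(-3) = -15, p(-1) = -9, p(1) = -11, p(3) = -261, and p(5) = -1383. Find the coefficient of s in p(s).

Write p(s) = as^4 + bs^3 + cs^2 + ds + e. Substituting each data point gives a linear system:
  81a - 27b + 9c - 3d + e = -15
  a - b + c - d + e = -9
  a + b + c + d + e = -11
  81a + 27b + 9c + 3d + e = -261
  625a + 125b + 25c + 5d + e = -1383
Solving the system yields a = -1, b = -5, c = -6, d = 4, e = -3.
So p(s) = -s⁴ - 5s³ - 6s² + 4s - 3.
The coefficient of s is 4.

4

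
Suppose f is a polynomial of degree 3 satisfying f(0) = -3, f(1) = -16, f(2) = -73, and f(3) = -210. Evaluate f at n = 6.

-1461

Write f(n) = an^3 + bn^2 + cn + d. Substituting each data point gives a linear system:
  d = -3
  a + b + c + d = -16
  8a + 4b + 2c + d = -73
  27a + 9b + 3c + d = -210
Solving the system yields a = -6, b = -4, c = -3, d = -3.
So f(n) = -6n^3 - 4n^2 - 3n - 3.
Then f(6) = -1461.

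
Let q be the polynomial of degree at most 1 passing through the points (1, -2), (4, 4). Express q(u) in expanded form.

Using the Lagrange interpolation formula with nodes 1, 4:
  L_0(u) = (u - 4) / -3
  L_1(u) = (u - 1) / 3
Then q(u) = -2·L_0(u) + 4·L_1(u).
Expanding and collecting terms gives q(u) = 2u - 4.
Check: q(4) = 4. ✓

q(u) = 2u - 4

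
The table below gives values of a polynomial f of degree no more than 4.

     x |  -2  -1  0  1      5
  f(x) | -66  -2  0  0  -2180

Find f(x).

Using the Lagrange interpolation formula with nodes -2, -1, 0, 1, 5:
  L_0(x) = (x + 1)x(x - 1)(x - 5) / 42
  L_1(x) = (x + 2)x(x - 1)(x - 5) / -12
  L_2(x) = (x + 2)(x + 1)(x - 1)(x - 5) / 10
  L_3(x) = (x + 2)(x + 1)x(x - 5) / -24
  L_4(x) = (x + 2)(x + 1)x(x - 1) / 840
Then f(x) = -66·L_0(x) - 2·L_1(x) + 0·L_2(x) + 0·L_3(x) - 2180·L_4(x).
Expanding and collecting terms gives f(x) = -4x^4 + 2x^3 + 3x^2 - x.
Check: f(-1) = -2. ✓

f(x) = -4x^4 + 2x^3 + 3x^2 - x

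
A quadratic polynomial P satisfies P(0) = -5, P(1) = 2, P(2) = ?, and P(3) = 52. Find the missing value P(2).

21

On equispaced nodes a degree-2 polynomial has vanishing third forward difference, so
  - P(0) + 3·P(1) - 3·P(2) + P(3) = 0.
Substituting the known values and solving for P(2):
  -3·P(2) = -63
  P(2) = 21.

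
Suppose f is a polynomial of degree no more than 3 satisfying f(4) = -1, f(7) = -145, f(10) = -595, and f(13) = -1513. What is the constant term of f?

-5

Write f(u) = au^3 + bu^2 + cu + d. Substituting each data point gives a linear system:
  64a + 16b + 4c + d = -1
  343a + 49b + 7c + d = -145
  1000a + 100b + 10c + d = -595
  2197a + 169b + 13c + d = -1513
Solving the system yields a = -1, b = 4, c = 1, d = -5.
So f(u) = -u³ + 4u² + u - 5.
The constant term is -5.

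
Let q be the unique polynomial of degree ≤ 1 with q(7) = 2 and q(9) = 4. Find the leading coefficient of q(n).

1

Write q(n) = an + b. Substituting each data point gives a linear system:
  7a + b = 2
  9a + b = 4
Solving the system yields a = 1, b = -5.
So q(n) = n - 5.
The leading coefficient is 1.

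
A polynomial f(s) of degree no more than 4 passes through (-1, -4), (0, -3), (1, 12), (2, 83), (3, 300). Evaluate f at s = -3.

Forward differences of the values at s = -1, 0, 1, 2, 3:
  f  : -4  -3  12  83  300
  Δ  : 1  15  71  217
  Δ^2: 14  56  146
  Δ^3: 42  90
  Δ^4: 48
The fourth differences are constant, confirming degree 4.
Interpolating (Newton forward form) and evaluating at s = -3 gives f(-3) = 108.

108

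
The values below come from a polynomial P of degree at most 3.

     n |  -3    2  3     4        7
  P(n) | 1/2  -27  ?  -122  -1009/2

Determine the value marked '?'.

The 4 known points determine the degree-3 polynomial uniquely.
Write P(n) = an^3 + bn^2 + cn + d. Substituting each data point gives a linear system:
  -27a + 9b - 3c + d = 1/2
  8a + 4b + 2c + d = -27
  64a + 16b + 4c + d = -122
  343a + 49b + 7c + d = -1009/2
Solving the system yields a = -1, b = -3, c = -3/2, d = -4.
So P(n) = -n³ - 3n² - (3/2)n - 4.
Then P(3) = -125/2.

-125/2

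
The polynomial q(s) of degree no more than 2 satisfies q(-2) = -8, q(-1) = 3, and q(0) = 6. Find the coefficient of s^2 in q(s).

Write q(s) = as^2 + bs + c. Substituting each data point gives a linear system:
  4a - 2b + c = -8
  a - b + c = 3
  c = 6
Solving the system yields a = -4, b = -1, c = 6.
So q(s) = -4s^2 - s + 6.
The leading coefficient is -4.

-4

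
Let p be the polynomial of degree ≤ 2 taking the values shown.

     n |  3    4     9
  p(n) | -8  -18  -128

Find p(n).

Using the Lagrange interpolation formula with nodes 3, 4, 9:
  L_0(n) = (n - 4)(n - 9) / 6
  L_1(n) = (n - 3)(n - 9) / -5
  L_2(n) = (n - 3)(n - 4) / 30
Then p(n) = -8·L_0(n) - 18·L_1(n) - 128·L_2(n).
Expanding and collecting terms gives p(n) = -2n² + 4n - 2.
Check: p(3) = -8. ✓

p(n) = -2n^2 + 4n - 2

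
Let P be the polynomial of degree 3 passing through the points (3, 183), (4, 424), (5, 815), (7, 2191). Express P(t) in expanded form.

Write P(t) = at^3 + bt^2 + ct + d. Substituting each data point gives a linear system:
  27a + 9b + 3c + d = 183
  64a + 16b + 4c + d = 424
  125a + 25b + 5c + d = 815
  343a + 49b + 7c + d = 2191
Solving the system yields a = 6, b = 3, c = -2, d = 0.
So P(t) = 6t^3 + 3t^2 - 2t.
Check: P(5) = 815. ✓

P(t) = 6t^3 + 3t^2 - 2t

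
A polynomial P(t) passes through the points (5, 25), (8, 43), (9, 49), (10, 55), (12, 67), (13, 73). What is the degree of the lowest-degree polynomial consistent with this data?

1

Divided differences on the nodes 5, 8, 9, 10, 12, 13:
  order 0: 25  43  49  55  67  73
  order 1: 6  6  6  6  6
  order 2: 0  0  0  0
  order 3: 0  0  0
  order 4: 0  0
  order 5: 0
The order-1 divided differences are all 6 (nonzero) and every higher order vanishes, so the data lies on a polynomial of degree exactly 1.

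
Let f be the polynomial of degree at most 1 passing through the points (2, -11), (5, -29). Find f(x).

Using the Lagrange interpolation formula with nodes 2, 5:
  L_0(x) = (x - 5) / -3
  L_1(x) = (x - 2) / 3
Then f(x) = -11·L_0(x) - 29·L_1(x).
Expanding and collecting terms gives f(x) = -6x + 1.
Check: f(5) = -29. ✓

f(x) = -6x + 1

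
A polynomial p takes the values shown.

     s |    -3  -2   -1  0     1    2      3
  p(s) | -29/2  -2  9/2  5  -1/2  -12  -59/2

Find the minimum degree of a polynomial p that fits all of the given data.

Forward differences of the values at s = -3, -2, -1, 0, 1, 2, 3:
  p  : -29/2  -2  9/2  5  -1/2  -12  -59/2
  Δ  : 25/2  13/2  1/2  -11/2  -23/2  -35/2
  Δ^2: -6  -6  -6  -6  -6
  Δ^3: 0  0  0  0
  Δ^4: 0  0  0
  Δ^5: 0  0
  Δ^6: 0
The second differences are constant (-6) and nonzero, while all higher differences vanish, so the minimal degree is 2.

2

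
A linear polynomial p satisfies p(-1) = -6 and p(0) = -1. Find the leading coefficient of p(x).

5

Write p(x) = ax + b. Substituting each data point gives a linear system:
  -a + b = -6
  b = -1
Solving the system yields a = 5, b = -1.
So p(x) = 5x - 1.
The leading coefficient is 5.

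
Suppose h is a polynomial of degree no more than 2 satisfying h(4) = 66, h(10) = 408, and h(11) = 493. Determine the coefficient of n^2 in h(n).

4

Write h(n) = an^2 + bn + c. Substituting each data point gives a linear system:
  16a + 4b + c = 66
  100a + 10b + c = 408
  121a + 11b + c = 493
Solving the system yields a = 4, b = 1, c = -2.
So h(n) = 4n^2 + n - 2.
The leading coefficient is 4.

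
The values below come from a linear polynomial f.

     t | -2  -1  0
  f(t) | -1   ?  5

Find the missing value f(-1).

2

The 2 known points determine the degree-1 polynomial uniquely.
Write f(t) = at + b. Substituting each data point gives a linear system:
  -2a + b = -1
  b = 5
Solving the system yields a = 3, b = 5.
So f(t) = 3t + 5.
Then f(-1) = 2.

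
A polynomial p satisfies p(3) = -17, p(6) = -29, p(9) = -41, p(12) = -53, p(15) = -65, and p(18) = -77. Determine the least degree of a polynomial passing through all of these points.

1

Forward differences of the values at x = 3, 6, 9, 12, 15, 18:
  p  : -17  -29  -41  -53  -65  -77
  Δ  : -12  -12  -12  -12  -12
  Δ^2: 0  0  0  0
  Δ^3: 0  0  0
  Δ^4: 0  0
  Δ^5: 0
The first differences are constant (-12) and nonzero, while all higher differences vanish, so the minimal degree is 1.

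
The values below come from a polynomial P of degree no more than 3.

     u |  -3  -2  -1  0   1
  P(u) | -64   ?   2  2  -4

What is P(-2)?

-16

On equispaced nodes a degree-3 polynomial has vanishing fourth forward difference, so
  P(-3) - 4·P(-2) + 6·P(-1) - 4·P(0) + P(1) = 0.
Substituting the known values and solving for P(-2):
  -4·P(-2) = 64
  P(-2) = -16.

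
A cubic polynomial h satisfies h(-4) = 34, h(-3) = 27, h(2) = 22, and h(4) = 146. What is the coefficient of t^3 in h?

Write h(t) = at^3 + bt^2 + ct + d. Substituting each data point gives a linear system:
  -64a + 16b - 4c + d = 34
  -27a + 9b - 3c + d = 27
  8a + 4b + 2c + d = 22
  64a + 16b + 4c + d = 146
Solving the system yields a = 1, b = 6, c = -2, d = -6.
So h(t) = t^3 + 6t^2 - 2t - 6.
The leading coefficient is 1.

1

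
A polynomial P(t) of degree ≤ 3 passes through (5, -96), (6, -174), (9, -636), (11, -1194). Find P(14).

Using the Lagrange interpolation formula with nodes 5, 6, 9, 11:
  L_0(t) = (t - 6)(t - 9)(t - 11) / -24
  L_1(t) = (t - 5)(t - 9)(t - 11) / 15
  L_2(t) = (t - 5)(t - 6)(t - 11) / -24
  L_3(t) = (t - 5)(t - 6)(t - 9) / 60
Then P(t) = -96·L_0(t) - 174·L_1(t) - 636·L_2(t) - 1194·L_3(t).
Expanding and collecting terms gives P(t) = -t^3 + t^2 + 2t - 6.
Evaluating at t = 14: P(14) = -2526.

-2526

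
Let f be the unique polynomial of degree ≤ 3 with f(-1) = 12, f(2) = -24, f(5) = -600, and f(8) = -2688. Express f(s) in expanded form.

f(s) = -6s^3 + 6s^2

Write f(s) = as^3 + bs^2 + cs + d. Substituting each data point gives a linear system:
  -a + b - c + d = 12
  8a + 4b + 2c + d = -24
  125a + 25b + 5c + d = -600
  512a + 64b + 8c + d = -2688
Solving the system yields a = -6, b = 6, c = 0, d = 0.
So f(s) = -6s^3 + 6s^2.
Check: f(2) = -24. ✓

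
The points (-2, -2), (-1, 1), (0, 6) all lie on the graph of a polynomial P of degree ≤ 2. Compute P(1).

Forward differences of the values at x = -2, -1, 0:
  P  : -2  1  6
  Δ  : 3  5
  Δ^2: 2
The second differences are constant, confirming degree 2.
Interpolating (Newton forward form) and evaluating at x = 1 gives P(1) = 13.

13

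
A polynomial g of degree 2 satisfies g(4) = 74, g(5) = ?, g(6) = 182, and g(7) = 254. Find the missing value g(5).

122

On equispaced nodes a degree-2 polynomial has vanishing third forward difference, so
  - g(4) + 3·g(5) - 3·g(6) + g(7) = 0.
Substituting the known values and solving for g(5):
  3·g(5) = 366
  g(5) = 122.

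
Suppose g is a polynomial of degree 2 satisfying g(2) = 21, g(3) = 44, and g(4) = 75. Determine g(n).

Write g(n) = an^2 + bn + c. Substituting each data point gives a linear system:
  4a + 2b + c = 21
  9a + 3b + c = 44
  16a + 4b + c = 75
Solving the system yields a = 4, b = 3, c = -1.
So g(n) = 4n^2 + 3n - 1.
Check: g(2) = 21. ✓

g(n) = 4n^2 + 3n - 1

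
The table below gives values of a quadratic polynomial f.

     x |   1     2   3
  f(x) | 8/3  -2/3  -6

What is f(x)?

Write f(x) = ax^2 + bx + c. Substituting each data point gives a linear system:
  a + b + c = 8/3
  4a + 2b + c = -2/3
  9a + 3b + c = -6
Solving the system yields a = -1, b = -1/3, c = 4.
So f(x) = -x² - (1/3)x + 4.
Check: f(2) = -2/3. ✓

f(x) = -x^2 - (1/3)x + 4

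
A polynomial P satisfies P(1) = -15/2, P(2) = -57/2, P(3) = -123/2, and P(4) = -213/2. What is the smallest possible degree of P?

Forward differences of the values at s = 1, 2, 3, 4:
  P  : -15/2  -57/2  -123/2  -213/2
  Δ  : -21  -33  -45
  Δ^2: -12  -12
  Δ^3: 0
The second differences are constant (-12) and nonzero, while all higher differences vanish, so the minimal degree is 2.

2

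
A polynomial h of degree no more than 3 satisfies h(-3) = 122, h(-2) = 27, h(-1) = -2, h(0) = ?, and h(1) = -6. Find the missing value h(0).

-1

The 4 known points determine the degree-3 polynomial uniquely.
Write h(t) = at^3 + bt^2 + ct + d. Substituting each data point gives a linear system:
  -27a + 9b - 3c + d = 122
  -8a + 4b - 2c + d = 27
  -a + b - c + d = -2
  a + b + c + d = -6
Solving the system yields a = -6, b = -3, c = 4, d = -1.
So h(t) = -6t^3 - 3t^2 + 4t - 1.
Then h(0) = -1.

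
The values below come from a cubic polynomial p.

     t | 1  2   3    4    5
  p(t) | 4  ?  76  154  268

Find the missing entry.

The 4 known points determine the degree-3 polynomial uniquely.
Write p(t) = at^3 + bt^2 + ct + d. Substituting each data point gives a linear system:
  a + b + c + d = 4
  27a + 9b + 3c + d = 76
  64a + 16b + 4c + d = 154
  125a + 25b + 5c + d = 268
Solving the system yields a = 1, b = 6, c = -1, d = -2.
So p(t) = t^3 + 6t^2 - t - 2.
Then p(2) = 28.

28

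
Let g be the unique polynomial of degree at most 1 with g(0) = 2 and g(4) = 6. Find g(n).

Using the Lagrange interpolation formula with nodes 0, 4:
  L_0(n) = (n - 4) / -4
  L_1(n) = n / 4
Then g(n) = 2·L_0(n) + 6·L_1(n).
Expanding and collecting terms gives g(n) = n + 2.
Check: g(0) = 2. ✓

g(n) = n + 2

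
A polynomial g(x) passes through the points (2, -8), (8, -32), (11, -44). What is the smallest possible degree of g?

Divided differences on the nodes 2, 8, 11:
  order 0: -8  -32  -44
  order 1: -4  -4
  order 2: 0
The order-1 divided differences are all -4 (nonzero) and every higher order vanishes, so the data lies on a polynomial of degree exactly 1.

1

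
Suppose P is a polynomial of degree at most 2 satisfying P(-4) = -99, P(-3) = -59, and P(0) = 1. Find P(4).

Write P(x) = ax^2 + bx + c. Substituting each data point gives a linear system:
  16a - 4b + c = -99
  9a - 3b + c = -59
  c = 1
Solving the system yields a = -5, b = 5, c = 1.
So P(x) = -5x^2 + 5x + 1.
Then P(4) = -59.

-59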